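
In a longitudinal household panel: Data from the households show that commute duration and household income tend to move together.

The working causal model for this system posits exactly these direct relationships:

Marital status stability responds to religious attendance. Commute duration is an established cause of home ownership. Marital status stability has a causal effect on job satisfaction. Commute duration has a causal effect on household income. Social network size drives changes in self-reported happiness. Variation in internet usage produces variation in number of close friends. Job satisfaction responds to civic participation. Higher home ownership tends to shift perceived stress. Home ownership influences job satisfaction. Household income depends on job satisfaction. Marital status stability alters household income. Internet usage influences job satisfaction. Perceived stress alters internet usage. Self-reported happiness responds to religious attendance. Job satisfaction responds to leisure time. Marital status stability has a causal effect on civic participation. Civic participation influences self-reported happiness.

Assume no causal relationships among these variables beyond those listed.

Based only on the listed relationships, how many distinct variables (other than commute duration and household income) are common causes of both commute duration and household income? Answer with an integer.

No listed variable has a causal path to both commute duration and household income, so there are no common causes.

0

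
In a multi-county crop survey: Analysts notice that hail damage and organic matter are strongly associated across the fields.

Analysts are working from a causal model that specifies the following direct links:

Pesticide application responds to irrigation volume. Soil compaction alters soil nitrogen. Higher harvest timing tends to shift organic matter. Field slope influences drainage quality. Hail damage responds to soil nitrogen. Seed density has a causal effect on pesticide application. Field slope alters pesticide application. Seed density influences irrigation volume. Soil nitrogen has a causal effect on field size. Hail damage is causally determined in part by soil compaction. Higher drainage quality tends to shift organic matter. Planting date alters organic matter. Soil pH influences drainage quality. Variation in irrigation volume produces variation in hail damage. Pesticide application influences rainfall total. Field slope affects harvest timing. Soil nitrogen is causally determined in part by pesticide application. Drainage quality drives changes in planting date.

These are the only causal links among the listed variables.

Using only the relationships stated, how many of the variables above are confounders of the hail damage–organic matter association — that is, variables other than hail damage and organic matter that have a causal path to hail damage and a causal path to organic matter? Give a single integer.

The common causes are: field slope (to hail damage via field slope → pesticide application → soil nitrogen → hail damage; to organic matter via field slope → drainage quality → organic matter).
Every other variable lacks a causal path to at least one of hail damage and organic matter.

1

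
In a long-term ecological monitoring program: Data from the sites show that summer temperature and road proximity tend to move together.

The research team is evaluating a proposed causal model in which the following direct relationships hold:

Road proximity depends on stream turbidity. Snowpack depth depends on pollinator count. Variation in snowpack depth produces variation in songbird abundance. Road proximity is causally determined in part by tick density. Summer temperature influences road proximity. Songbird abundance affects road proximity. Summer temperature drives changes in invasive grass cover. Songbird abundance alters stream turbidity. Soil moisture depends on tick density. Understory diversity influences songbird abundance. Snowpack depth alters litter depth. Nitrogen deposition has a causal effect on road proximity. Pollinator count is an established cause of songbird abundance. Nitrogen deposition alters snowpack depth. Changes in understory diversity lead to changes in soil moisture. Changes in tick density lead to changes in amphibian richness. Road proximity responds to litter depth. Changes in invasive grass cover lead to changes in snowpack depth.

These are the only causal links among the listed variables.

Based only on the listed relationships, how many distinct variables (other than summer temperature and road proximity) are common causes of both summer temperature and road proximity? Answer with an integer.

0

No listed variable has a causal path to both summer temperature and road proximity, so there are no common causes.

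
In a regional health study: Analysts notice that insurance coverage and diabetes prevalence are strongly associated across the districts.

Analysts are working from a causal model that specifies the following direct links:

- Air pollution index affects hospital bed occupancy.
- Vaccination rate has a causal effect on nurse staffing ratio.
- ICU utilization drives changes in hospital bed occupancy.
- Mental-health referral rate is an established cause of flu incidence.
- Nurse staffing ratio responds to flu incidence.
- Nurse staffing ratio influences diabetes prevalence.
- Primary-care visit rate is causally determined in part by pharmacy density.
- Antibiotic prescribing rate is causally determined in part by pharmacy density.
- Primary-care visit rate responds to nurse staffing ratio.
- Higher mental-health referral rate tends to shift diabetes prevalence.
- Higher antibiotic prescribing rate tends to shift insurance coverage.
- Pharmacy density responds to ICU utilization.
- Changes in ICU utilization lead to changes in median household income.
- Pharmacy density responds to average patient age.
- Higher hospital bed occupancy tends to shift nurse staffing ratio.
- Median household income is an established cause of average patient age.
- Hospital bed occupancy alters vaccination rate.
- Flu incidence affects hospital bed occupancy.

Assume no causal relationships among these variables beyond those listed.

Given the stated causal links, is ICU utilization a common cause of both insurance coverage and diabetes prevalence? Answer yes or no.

ICU utilization has a causal path to insurance coverage (ICU utilization → pharmacy density → antibiotic prescribing rate → insurance coverage) and to diabetes prevalence (ICU utilization → hospital bed occupancy → nurse staffing ratio → diabetes prevalence), so it is a common cause of both — a confounder.

yes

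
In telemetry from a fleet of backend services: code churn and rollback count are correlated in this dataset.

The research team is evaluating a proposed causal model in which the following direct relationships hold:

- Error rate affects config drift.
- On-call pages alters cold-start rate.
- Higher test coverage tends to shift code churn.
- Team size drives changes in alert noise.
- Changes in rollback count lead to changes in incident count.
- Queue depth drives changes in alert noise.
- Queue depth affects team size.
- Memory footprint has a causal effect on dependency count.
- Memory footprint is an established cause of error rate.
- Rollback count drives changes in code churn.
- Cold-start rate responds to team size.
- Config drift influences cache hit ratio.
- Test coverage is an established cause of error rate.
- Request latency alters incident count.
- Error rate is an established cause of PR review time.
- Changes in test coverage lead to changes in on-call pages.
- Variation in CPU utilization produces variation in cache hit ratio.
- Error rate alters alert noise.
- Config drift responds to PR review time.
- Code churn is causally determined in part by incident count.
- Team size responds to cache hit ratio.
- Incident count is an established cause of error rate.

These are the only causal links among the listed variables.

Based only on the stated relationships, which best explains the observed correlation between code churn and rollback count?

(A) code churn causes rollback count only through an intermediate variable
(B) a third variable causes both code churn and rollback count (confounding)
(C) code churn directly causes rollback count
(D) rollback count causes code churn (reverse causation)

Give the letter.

The stated link runs rollback count → code churn; code churn has no causal path to rollback count. No variable causes both, so confounding is ruled out. The correlation reflects reverse causation.

D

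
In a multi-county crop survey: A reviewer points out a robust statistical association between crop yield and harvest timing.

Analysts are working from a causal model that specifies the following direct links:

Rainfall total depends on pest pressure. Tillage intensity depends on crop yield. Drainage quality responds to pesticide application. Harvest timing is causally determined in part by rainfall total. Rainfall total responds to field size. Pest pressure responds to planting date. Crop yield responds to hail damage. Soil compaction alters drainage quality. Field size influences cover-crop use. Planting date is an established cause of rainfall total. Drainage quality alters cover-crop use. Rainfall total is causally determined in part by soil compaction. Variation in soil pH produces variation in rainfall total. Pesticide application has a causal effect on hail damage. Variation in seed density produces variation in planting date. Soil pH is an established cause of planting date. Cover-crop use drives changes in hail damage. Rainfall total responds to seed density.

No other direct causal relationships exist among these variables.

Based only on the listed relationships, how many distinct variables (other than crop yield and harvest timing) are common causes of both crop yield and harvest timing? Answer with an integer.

The common causes are: field size (to crop yield via field size → cover-crop use → hail damage → crop yield; to harvest timing via field size → rainfall total → harvest timing); soil compaction (to crop yield via soil compaction → drainage quality → cover-crop use → hail damage → crop yield; to harvest timing via soil compaction → rainfall total → harvest timing).
Every other variable lacks a causal path to at least one of crop yield and harvest timing.

2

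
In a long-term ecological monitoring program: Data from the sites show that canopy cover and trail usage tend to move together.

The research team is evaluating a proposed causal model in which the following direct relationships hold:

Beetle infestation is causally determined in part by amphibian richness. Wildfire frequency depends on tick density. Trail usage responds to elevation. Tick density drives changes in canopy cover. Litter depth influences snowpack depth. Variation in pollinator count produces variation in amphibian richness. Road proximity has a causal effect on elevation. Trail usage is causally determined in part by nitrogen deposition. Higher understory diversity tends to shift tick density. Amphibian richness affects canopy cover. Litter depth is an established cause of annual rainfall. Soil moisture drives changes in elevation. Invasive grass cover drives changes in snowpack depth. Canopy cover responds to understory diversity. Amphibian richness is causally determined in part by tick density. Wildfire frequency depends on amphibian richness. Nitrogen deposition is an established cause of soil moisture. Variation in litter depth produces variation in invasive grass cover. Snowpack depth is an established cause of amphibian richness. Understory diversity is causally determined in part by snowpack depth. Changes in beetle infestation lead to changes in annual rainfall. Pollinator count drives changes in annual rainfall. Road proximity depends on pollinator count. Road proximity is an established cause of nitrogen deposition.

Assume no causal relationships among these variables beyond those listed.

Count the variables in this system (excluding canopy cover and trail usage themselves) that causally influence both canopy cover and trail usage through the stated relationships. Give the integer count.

1

The common causes are: pollinator count (to canopy cover via pollinator count → amphibian richness → canopy cover; to trail usage via pollinator count → road proximity → nitrogen deposition → trail usage).
Every other variable lacks a causal path to at least one of canopy cover and trail usage.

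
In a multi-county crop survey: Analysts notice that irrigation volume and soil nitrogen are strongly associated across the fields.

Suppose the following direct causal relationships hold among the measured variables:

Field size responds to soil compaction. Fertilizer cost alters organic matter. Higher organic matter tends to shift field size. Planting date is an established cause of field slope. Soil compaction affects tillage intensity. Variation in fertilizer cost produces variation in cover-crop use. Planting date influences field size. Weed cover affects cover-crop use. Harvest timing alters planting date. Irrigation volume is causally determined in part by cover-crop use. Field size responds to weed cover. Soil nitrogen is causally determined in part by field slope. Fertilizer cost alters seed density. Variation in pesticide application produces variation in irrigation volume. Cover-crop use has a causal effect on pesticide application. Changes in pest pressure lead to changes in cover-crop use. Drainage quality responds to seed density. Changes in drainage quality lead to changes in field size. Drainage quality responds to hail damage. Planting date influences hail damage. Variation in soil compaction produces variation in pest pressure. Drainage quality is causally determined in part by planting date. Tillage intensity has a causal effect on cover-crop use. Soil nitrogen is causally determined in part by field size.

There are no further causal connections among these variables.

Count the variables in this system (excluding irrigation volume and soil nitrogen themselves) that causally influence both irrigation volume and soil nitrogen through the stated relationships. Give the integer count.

3

The common causes are: fertilizer cost (to irrigation volume via fertilizer cost → cover-crop use → irrigation volume; to soil nitrogen via fertilizer cost → organic matter → field size → soil nitrogen); soil compaction (to irrigation volume via soil compaction → tillage intensity → cover-crop use → irrigation volume; to soil nitrogen via soil compaction → field size → soil nitrogen); weed cover (to irrigation volume via weed cover → cover-crop use → irrigation volume; to soil nitrogen via weed cover → field size → soil nitrogen).
Every other variable lacks a causal path to at least one of irrigation volume and soil nitrogen.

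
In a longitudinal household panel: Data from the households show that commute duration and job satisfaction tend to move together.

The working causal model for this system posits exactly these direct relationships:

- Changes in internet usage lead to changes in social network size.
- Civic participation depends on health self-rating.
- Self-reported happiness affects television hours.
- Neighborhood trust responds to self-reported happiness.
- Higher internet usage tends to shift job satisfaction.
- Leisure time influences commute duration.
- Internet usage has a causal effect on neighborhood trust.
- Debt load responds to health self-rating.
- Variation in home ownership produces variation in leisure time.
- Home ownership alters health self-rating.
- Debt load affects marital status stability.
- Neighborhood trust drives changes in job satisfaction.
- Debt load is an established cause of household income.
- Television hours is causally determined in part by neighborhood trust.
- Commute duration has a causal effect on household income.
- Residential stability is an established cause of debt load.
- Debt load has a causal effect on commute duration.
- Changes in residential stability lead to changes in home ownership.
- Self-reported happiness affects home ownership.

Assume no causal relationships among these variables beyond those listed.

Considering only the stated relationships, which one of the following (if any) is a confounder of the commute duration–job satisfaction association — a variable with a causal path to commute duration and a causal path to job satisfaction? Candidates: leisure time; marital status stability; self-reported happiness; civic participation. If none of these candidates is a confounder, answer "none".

self-reported happiness

Self-reported happiness causes commute duration (self-reported happiness → home ownership → leisure time → commute duration) and also causes job satisfaction (self-reported happiness → neighborhood trust → job satisfaction); it is a common cause of both.
Each of the other candidates lacks a causal path to at least one of commute duration and job satisfaction, so they do not confound the relationship.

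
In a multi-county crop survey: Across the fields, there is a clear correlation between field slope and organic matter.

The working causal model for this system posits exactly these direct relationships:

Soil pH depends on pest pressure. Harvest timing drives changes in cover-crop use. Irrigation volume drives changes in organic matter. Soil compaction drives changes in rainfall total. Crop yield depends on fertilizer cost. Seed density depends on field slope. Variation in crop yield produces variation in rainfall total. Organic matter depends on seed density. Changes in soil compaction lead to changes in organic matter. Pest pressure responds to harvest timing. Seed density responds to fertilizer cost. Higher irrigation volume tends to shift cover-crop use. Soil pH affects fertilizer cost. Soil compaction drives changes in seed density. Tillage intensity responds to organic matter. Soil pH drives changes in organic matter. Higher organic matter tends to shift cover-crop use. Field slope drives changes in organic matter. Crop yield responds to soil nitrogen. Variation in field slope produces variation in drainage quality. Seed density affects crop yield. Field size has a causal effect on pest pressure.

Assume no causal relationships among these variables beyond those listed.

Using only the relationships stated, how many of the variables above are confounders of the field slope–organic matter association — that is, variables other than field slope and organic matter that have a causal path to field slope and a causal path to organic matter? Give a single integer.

0

No listed variable has a causal path to both field slope and organic matter, so there are no common causes.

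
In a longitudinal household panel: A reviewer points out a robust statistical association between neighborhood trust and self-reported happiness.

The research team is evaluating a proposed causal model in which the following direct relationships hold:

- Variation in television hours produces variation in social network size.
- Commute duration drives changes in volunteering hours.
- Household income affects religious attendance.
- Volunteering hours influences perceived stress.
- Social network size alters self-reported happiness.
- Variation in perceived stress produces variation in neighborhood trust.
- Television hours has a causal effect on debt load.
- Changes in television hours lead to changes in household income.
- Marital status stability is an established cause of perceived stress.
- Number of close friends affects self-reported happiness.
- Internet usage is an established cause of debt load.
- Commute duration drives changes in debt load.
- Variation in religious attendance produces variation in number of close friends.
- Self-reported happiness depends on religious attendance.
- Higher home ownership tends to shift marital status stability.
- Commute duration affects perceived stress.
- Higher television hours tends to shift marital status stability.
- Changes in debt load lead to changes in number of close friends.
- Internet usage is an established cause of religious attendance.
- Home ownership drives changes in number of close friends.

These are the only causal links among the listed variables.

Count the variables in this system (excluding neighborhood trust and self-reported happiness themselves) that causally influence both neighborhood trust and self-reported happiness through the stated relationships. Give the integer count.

The common causes are: commute duration (to neighborhood trust via commute duration → perceived stress → neighborhood trust; to self-reported happiness via commute duration → debt load → number of close friends → self-reported happiness); home ownership (to neighborhood trust via home ownership → marital status stability → perceived stress → neighborhood trust; to self-reported happiness via home ownership → number of close friends → self-reported happiness); television hours (to neighborhood trust via television hours → marital status stability → perceived stress → neighborhood trust; to self-reported happiness via television hours → social network size → self-reported happiness).
Every other variable lacks a causal path to at least one of neighborhood trust and self-reported happiness.

3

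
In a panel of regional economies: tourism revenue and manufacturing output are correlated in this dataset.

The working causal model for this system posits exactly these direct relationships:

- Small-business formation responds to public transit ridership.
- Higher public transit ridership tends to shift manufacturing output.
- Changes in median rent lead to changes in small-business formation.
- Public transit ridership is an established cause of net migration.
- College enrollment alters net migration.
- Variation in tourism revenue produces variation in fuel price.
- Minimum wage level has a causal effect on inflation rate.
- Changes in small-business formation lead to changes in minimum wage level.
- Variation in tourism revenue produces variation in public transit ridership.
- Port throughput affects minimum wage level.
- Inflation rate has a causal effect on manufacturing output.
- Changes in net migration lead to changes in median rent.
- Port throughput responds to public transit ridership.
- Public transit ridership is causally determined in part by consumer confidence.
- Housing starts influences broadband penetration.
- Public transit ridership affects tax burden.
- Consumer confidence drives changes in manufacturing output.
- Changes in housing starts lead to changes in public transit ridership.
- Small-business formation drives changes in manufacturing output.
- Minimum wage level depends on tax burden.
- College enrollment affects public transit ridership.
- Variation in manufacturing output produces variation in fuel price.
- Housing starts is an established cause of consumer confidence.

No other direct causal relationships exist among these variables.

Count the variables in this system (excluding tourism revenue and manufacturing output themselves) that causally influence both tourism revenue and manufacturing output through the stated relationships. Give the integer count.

0

No listed variable has a causal path to both tourism revenue and manufacturing output, so there are no common causes.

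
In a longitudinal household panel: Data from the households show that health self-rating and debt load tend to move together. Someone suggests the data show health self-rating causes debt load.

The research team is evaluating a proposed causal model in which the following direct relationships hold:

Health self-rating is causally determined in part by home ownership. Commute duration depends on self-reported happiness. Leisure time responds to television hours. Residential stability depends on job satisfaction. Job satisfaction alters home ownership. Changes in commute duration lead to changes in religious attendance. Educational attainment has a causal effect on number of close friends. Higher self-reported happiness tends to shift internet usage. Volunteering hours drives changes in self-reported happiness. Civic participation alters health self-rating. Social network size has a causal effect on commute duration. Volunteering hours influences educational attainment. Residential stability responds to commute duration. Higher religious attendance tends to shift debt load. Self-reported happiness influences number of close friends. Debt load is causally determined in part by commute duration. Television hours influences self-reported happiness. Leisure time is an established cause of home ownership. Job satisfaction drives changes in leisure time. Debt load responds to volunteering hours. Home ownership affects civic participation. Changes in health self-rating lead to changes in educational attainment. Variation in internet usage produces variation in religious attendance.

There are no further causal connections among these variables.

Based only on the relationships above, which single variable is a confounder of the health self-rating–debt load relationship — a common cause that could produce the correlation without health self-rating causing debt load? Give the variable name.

Television hours has a causal path to health self-rating (television hours → leisure time → home ownership → health self-rating) and a separate causal path to debt load (television hours → self-reported happiness → commute duration → debt load), so it is a common cause of both.
No stated relationship gives health self-rating a causal route to debt load, so the correlation is explained by the shared upstream cause rather than a direct effect.

television hours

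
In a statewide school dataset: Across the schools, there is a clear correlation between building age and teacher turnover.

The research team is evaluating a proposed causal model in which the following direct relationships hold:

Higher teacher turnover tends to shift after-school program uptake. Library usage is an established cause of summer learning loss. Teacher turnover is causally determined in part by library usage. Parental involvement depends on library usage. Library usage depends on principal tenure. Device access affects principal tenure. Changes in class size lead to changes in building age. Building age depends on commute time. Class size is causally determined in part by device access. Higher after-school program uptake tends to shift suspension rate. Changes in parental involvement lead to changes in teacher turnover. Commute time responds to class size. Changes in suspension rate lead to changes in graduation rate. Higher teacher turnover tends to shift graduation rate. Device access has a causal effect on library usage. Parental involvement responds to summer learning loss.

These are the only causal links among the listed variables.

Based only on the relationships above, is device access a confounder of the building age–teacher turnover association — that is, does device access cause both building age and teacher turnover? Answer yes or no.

yes

Device access has a causal path to building age (device access → class size → building age) and to teacher turnover (device access → library usage → teacher turnover), so it is a common cause of both — a confounder.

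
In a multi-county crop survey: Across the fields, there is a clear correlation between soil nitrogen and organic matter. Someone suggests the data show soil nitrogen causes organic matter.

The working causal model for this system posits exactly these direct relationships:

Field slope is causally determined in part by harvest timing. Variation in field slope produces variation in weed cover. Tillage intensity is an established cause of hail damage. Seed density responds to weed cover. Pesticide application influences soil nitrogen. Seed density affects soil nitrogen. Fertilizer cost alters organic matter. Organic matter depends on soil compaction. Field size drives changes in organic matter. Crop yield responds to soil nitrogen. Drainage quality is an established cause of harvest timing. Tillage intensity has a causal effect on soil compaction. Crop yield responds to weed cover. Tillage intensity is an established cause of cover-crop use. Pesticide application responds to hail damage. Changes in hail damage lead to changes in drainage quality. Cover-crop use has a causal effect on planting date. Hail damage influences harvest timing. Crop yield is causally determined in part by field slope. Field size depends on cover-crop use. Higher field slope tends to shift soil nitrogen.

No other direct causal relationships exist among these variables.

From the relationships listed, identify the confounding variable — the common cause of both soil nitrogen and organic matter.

Tillage intensity has a causal path to soil nitrogen (tillage intensity → hail damage → pesticide application → soil nitrogen) and a separate causal path to organic matter (tillage intensity → soil compaction → organic matter), so it is a common cause of both.
No stated relationship gives soil nitrogen a causal route to organic matter, so the correlation is explained by the shared upstream cause rather than a direct effect.

tillage intensity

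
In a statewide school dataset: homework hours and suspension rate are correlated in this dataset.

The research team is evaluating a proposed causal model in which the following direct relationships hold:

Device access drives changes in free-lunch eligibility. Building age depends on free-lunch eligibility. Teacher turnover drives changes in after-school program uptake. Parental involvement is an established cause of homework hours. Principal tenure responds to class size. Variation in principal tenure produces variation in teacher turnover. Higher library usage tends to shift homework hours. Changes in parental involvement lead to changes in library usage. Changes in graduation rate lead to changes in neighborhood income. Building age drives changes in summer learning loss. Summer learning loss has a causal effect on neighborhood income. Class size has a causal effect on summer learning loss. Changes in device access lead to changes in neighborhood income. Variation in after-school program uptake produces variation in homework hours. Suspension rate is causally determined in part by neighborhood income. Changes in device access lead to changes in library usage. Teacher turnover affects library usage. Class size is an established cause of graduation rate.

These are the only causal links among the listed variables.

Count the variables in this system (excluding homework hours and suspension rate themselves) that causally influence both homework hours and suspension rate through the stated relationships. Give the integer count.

The common causes are: class size (to homework hours via class size → principal tenure → teacher turnover → after-school program uptake → homework hours; to suspension rate via class size → summer learning loss → neighborhood income → suspension rate); device access (to homework hours via device access → library usage → homework hours; to suspension rate via device access → neighborhood income → suspension rate).
Every other variable lacks a causal path to at least one of homework hours and suspension rate.

2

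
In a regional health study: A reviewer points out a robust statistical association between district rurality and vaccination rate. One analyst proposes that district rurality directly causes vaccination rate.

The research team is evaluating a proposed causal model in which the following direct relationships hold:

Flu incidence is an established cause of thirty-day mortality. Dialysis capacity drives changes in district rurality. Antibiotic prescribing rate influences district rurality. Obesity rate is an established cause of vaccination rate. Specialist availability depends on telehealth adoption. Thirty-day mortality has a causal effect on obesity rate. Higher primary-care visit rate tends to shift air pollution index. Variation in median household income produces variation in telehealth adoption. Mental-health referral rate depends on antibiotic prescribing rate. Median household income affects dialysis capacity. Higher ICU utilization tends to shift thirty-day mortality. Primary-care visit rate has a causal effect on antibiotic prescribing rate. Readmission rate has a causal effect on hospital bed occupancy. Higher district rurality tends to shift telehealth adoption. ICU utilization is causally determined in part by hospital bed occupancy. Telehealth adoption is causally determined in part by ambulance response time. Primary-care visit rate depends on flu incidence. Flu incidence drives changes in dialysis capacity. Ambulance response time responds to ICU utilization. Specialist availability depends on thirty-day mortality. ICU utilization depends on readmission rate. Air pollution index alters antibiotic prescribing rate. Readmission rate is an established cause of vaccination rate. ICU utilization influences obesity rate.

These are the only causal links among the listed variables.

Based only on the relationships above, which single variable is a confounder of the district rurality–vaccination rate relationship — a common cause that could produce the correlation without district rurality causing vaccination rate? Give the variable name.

flu incidence

Flu incidence has a causal path to district rurality (flu incidence → dialysis capacity → district rurality) and a separate causal path to vaccination rate (flu incidence → thirty-day mortality → obesity rate → vaccination rate), so it is a common cause of both.
No stated relationship gives district rurality a causal route to vaccination rate, so the correlation is explained by the shared upstream cause rather than a direct effect.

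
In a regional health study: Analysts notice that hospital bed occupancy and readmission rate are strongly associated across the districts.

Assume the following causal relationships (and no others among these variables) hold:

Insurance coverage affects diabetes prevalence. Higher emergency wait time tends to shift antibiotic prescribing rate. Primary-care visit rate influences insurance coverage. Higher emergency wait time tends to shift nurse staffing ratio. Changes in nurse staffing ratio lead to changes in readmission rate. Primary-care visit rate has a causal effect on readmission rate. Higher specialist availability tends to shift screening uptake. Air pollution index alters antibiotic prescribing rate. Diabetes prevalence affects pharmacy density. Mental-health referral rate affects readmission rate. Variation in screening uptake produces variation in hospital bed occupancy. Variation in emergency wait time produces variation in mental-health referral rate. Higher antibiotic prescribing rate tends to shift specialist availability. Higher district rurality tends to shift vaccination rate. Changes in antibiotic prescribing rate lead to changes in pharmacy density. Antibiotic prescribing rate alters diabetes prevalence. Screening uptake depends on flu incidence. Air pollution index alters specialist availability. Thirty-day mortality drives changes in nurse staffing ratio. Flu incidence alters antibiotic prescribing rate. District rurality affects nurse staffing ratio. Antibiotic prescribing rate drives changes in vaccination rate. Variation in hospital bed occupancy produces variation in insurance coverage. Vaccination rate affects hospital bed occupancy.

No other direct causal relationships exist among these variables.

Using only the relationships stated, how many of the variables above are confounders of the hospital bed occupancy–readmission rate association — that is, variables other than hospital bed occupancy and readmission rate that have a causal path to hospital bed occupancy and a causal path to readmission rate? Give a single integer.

The common causes are: district rurality (to hospital bed occupancy via district rurality → vaccination rate → hospital bed occupancy; to readmission rate via district rurality → nurse staffing ratio → readmission rate); emergency wait time (to hospital bed occupancy via emergency wait time → antibiotic prescribing rate → vaccination rate → hospital bed occupancy; to readmission rate via emergency wait time → mental-health referral rate → readmission rate).
Every other variable lacks a causal path to at least one of hospital bed occupancy and readmission rate.

2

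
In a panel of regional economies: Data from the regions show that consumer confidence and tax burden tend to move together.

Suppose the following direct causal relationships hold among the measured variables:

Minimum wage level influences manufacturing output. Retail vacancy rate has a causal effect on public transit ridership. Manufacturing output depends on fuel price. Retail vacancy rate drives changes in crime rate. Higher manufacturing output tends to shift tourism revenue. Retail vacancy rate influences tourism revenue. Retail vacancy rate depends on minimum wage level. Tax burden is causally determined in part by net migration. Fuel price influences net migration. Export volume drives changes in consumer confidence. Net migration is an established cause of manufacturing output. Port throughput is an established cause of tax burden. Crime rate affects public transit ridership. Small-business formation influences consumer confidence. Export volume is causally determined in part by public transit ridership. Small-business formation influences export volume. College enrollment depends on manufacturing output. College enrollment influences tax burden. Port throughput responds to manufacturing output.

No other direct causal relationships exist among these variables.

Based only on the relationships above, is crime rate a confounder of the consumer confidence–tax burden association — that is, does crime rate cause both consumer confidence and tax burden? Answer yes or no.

no

Crime rate has no stated causal path to tax burden. A confounder must cause both variables, so crime rate does not qualify.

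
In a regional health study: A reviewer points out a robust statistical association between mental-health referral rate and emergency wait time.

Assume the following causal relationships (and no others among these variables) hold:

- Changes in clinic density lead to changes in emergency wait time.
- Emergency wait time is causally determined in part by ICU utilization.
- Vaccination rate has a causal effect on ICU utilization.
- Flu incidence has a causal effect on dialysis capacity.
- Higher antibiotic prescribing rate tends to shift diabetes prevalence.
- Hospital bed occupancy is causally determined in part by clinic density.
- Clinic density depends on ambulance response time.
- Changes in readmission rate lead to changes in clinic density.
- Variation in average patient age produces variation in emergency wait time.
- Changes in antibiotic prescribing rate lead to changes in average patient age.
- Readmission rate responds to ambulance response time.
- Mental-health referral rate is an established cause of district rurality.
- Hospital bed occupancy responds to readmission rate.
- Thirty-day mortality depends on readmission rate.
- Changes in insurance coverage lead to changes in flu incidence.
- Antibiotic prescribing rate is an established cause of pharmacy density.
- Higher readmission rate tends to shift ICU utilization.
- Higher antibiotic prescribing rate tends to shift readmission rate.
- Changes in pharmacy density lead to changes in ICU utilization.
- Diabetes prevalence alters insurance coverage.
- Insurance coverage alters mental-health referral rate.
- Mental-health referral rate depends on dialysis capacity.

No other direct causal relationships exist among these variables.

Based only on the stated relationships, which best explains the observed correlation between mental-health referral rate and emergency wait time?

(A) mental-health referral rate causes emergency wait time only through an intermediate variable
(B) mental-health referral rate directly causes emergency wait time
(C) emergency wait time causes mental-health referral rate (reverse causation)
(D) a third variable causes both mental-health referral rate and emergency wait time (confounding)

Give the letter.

Antibiotic prescribing rate causes mental-health referral rate (antibiotic prescribing rate → diabetes prevalence → insurance coverage → mental-health referral rate) and emergency wait time (antibiotic prescribing rate → average patient age → emergency wait time) — a common cause creating the correlation.
There is no stated path from mental-health referral rate to emergency wait time or from emergency wait time to mental-health referral rate, so neither direct nor reverse causation applies.

D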